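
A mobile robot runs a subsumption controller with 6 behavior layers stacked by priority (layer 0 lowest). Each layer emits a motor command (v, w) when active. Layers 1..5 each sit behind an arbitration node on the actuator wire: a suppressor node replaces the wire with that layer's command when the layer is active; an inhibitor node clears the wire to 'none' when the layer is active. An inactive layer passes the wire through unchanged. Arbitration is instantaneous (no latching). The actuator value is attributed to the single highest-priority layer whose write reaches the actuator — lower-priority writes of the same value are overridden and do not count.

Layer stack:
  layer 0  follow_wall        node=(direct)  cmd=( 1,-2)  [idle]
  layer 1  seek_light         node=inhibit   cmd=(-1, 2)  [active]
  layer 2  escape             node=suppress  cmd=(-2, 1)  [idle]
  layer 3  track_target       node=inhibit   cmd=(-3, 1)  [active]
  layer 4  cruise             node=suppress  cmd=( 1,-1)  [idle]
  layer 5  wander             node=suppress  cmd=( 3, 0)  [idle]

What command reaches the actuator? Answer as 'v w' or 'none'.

layer 0 (follow_wall) idle — none
layer 1 (seek_light) active — inhibits: none
layer 2 (escape) idle — unchanged: none
layer 3 (track_target) active — inhibits: none
layer 4 (cruise) idle — unchanged: none
layer 5 (wander) idle — unchanged: none
→ actuator none

none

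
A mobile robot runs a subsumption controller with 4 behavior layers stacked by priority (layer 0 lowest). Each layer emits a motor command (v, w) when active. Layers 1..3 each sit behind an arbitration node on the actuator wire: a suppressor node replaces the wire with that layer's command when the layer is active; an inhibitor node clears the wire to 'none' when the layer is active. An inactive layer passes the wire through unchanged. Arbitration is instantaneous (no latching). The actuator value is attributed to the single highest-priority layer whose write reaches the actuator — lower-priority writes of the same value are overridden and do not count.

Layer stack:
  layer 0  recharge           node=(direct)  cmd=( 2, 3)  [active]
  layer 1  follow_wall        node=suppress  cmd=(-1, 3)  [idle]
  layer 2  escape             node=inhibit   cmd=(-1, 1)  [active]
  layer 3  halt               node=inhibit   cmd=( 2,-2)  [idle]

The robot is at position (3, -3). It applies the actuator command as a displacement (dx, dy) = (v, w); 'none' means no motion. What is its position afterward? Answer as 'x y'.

3 -3

[0] recharge on; wire := (2, 3)
[1] follow_wall off; pass (2, 3)
[2] escape on (inhibit); wire := none
[3] halt off; pass none
output none
position: (3, -3) + none = (3, -3)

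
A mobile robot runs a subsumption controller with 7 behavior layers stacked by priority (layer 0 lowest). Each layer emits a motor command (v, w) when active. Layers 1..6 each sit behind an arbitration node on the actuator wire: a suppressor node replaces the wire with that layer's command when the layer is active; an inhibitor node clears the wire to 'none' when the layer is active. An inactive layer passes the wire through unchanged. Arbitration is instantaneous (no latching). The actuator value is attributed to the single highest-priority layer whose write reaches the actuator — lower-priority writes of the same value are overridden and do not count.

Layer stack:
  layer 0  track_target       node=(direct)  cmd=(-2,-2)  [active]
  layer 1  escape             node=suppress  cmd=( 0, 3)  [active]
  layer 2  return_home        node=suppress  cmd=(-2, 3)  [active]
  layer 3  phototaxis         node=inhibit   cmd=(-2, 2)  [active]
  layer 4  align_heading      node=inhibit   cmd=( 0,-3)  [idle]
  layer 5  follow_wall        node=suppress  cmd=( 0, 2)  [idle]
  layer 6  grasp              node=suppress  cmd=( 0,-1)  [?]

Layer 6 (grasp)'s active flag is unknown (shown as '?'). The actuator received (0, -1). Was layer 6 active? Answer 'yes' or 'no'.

If layer 6 is active=yes:
  actuator would be (0, -1)
If layer 6 is active=no:
  actuator would be none
Observed (0, -1), so layer 6 was active.

yes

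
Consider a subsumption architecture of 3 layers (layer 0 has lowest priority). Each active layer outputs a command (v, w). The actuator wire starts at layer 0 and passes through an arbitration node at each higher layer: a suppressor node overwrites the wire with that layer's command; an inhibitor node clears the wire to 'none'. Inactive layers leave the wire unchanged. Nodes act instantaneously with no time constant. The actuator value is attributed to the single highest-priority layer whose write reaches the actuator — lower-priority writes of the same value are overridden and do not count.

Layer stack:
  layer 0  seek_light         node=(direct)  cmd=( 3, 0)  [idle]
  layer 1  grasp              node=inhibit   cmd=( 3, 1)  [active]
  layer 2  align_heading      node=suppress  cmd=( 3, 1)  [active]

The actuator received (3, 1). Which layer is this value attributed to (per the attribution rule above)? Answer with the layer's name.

align_heading

L0 seek_light: idle → wire = none
L1 grasp: active, inhibitor → wire = none
L2 align_heading: active, suppressor → wire = (3, 1)
actuator = (3, 1)
last writer: layer 2 = align_heading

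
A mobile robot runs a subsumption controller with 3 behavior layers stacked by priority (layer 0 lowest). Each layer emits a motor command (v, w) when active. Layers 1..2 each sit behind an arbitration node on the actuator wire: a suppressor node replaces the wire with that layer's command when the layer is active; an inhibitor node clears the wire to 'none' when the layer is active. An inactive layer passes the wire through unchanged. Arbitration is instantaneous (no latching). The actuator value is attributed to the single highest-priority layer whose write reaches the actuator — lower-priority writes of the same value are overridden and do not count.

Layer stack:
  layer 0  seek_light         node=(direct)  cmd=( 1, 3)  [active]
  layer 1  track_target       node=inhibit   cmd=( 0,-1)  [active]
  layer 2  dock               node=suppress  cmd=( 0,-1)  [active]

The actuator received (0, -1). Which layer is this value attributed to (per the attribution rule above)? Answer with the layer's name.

layer 0 (seek_light) active — direct: (1, 3)
layer 1 (track_target) active — inhibits: none
layer 2 (dock) active — suppresses: (0, -1)
→ actuator (0, -1)
last writer: layer 2 = dock

dock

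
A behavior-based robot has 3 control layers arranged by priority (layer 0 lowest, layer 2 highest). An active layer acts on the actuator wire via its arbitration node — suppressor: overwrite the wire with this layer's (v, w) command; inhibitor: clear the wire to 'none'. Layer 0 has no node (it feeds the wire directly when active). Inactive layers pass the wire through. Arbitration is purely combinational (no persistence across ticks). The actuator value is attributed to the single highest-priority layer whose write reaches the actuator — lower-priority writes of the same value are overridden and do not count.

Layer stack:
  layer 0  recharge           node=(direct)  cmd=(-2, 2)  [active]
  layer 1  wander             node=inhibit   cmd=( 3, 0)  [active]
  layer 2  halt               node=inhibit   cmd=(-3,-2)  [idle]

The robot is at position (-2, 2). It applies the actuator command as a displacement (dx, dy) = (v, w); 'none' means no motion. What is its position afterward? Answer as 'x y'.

-2 2

[0] recharge on; wire := (-2, 2)
[1] wander on (inhibit); wire := none
[2] halt off; pass none
output none
position: (-2, 2) + none = (-2, 2)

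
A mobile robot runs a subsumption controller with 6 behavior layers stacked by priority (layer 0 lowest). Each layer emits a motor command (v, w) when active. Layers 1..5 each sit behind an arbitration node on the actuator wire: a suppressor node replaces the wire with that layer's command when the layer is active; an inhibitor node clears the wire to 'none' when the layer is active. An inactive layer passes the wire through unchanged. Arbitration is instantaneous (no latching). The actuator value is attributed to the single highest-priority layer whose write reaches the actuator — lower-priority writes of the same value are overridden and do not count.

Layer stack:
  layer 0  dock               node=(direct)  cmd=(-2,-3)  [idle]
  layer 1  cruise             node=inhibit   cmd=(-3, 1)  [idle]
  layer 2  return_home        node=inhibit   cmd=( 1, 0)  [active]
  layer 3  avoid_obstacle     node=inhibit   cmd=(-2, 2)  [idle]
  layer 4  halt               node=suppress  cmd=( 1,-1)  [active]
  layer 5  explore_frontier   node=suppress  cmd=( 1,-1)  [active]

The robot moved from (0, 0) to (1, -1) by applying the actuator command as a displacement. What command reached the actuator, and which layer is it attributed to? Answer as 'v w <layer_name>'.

displacement = (1, -1) − (0, 0) = (1, -1)
L0 dock: idle → wire = none
L1 cruise: idle → wire stays none
L2 return_home: active, inhibitor → wire = none
L3 avoid_obstacle: idle → wire stays none
L4 halt: active, suppressor → wire = (1, -1)
L5 explore_frontier: active, suppressor → wire = (1, -1)
actuator = (1, -1) — from layer 5 (explore_frontier)

1 -1 explore_frontier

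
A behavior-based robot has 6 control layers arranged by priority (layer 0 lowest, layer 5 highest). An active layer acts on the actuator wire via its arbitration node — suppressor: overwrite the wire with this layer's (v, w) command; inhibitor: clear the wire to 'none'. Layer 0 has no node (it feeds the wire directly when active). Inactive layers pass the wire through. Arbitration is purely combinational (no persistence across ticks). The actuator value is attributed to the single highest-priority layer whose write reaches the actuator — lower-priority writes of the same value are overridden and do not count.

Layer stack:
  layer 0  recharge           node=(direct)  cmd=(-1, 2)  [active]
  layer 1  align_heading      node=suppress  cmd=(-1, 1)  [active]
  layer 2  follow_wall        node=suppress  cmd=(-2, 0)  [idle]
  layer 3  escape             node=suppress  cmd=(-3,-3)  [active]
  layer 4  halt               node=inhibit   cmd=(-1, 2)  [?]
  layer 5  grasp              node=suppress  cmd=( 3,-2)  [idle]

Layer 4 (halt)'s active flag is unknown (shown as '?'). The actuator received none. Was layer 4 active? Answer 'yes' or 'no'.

If layer 4 is active=yes:
  actuator would be none
If layer 4 is active=no:
  actuator would be (-3, -3)
Observed none, so layer 4 was active.

yes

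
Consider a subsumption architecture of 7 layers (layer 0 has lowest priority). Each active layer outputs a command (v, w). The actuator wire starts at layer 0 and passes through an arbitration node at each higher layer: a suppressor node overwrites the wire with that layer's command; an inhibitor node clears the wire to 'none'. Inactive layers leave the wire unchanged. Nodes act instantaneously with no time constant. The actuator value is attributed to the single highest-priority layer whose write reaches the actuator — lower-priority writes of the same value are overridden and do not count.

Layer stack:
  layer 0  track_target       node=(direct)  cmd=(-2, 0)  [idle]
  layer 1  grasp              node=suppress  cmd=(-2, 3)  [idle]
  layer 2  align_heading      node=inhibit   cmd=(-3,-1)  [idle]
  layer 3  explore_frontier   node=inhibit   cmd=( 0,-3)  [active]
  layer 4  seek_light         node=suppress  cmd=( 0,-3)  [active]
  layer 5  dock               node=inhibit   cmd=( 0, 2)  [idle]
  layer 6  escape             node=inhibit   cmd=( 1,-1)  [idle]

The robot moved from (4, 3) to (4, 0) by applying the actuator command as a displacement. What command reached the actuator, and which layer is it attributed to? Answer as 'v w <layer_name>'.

0 -3 seek_light

displacement = (4, 0) − (4, 3) = (0, -3)
layer 0 (track_target) idle — none
layer 1 (grasp) idle — unchanged: none
layer 2 (align_heading) idle — unchanged: none
layer 3 (explore_frontier) active — inhibits: none
layer 4 (seek_light) active — suppresses: (0, -3)
layer 5 (dock) idle — unchanged: (0, -3)
layer 6 (escape) idle — unchanged: (0, -3)
→ actuator (0, -3) — from layer 4 (seek_light)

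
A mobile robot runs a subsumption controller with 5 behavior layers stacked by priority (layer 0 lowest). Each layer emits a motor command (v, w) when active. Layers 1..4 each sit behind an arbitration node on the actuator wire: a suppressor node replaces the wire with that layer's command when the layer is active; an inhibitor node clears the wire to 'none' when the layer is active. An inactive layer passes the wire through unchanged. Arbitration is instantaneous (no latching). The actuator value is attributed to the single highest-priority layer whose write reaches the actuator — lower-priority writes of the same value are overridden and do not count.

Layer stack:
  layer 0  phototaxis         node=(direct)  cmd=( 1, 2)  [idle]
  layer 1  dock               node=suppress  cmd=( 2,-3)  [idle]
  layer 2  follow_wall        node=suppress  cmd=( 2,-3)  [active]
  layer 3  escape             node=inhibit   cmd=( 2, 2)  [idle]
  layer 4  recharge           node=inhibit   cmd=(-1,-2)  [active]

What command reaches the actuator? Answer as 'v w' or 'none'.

[0] phototaxis off; wire := none
[1] dock off; pass none
[2] follow_wall on (suppress); wire := (2, -3)
[3] escape off; pass (2, -3)
[4] recharge on (inhibit); wire := none
output none

none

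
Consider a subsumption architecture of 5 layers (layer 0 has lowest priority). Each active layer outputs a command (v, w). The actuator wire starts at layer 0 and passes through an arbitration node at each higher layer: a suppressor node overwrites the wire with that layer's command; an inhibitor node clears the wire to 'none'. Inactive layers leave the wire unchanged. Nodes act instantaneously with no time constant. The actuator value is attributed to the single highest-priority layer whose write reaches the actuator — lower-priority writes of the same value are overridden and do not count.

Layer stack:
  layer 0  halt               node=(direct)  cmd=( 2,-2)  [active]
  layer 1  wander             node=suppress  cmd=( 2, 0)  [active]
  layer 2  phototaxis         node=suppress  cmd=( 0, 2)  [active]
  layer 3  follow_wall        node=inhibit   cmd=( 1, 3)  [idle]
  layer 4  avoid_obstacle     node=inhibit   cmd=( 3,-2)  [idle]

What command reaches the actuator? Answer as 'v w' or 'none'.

layer 0 (halt) active — direct: (2, -2)
layer 1 (wander) active — suppresses: (2, 0)
layer 2 (phototaxis) active — suppresses: (0, 2)
layer 3 (follow_wall) idle — unchanged: (0, 2)
layer 4 (avoid_obstacle) idle — unchanged: (0, 2)
→ actuator (0, 2)

0 2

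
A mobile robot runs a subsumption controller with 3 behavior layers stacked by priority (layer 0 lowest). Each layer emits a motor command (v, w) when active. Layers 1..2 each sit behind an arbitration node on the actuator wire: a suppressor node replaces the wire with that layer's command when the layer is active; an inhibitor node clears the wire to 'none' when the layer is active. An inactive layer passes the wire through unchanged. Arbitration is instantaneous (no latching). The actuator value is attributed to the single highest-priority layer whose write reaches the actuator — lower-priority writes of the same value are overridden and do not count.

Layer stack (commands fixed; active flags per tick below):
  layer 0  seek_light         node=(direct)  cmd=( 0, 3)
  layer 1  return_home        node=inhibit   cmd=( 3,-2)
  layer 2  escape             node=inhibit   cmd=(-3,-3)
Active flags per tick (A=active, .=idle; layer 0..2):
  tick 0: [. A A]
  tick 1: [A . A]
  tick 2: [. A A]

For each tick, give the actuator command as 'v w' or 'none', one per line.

tick 0:
  layer 0 (seek_light) idle — none
  layer 1 (return_home) active — inhibits: none
  layer 2 (escape) active — inhibits: none
  → actuator none
tick 1:
  layer 0 (seek_light) active — direct: (0, 3)
  layer 1 (return_home) idle — unchanged: (0, 3)
  layer 2 (escape) active — inhibits: none
  → actuator none
tick 2:
  layer 0 (seek_light) idle — none
  layer 1 (return_home) active — inhibits: none
  layer 2 (escape) active — inhibits: none
  → actuator none

none
none
none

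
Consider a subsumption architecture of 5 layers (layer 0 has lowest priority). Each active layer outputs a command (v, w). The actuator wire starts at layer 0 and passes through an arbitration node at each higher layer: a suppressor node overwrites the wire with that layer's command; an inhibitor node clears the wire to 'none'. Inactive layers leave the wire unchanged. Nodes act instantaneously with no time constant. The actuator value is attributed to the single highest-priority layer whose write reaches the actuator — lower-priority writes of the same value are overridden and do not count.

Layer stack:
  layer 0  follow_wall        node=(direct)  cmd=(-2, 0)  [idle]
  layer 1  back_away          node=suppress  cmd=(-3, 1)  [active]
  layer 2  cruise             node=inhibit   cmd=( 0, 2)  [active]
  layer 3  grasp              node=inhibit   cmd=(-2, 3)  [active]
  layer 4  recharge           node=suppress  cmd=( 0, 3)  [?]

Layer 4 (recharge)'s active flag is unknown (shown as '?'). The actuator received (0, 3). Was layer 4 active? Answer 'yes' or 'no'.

yes

If layer 4 is active=yes:
  actuator would be (0, 3)
If layer 4 is active=no:
  actuator would be none
Observed (0, 3), so layer 4 was active.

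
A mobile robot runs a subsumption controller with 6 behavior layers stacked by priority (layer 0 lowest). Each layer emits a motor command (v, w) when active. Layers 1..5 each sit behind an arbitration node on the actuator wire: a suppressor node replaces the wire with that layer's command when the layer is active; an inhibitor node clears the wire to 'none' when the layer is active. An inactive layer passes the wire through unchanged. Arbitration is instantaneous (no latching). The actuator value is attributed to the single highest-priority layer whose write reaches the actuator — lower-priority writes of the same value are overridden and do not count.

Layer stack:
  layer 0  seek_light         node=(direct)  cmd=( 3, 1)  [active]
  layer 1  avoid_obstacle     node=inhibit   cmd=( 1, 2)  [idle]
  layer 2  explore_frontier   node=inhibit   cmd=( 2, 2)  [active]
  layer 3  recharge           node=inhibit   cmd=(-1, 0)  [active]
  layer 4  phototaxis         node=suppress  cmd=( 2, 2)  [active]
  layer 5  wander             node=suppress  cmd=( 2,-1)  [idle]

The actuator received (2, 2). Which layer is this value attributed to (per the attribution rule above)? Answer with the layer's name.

[0] seek_light on; wire := (3, 1)
[1] avoid_obstacle off; pass (3, 1)
[2] explore_frontier on (inhibit); wire := none
[3] recharge on (inhibit); wire := none
[4] phototaxis on (suppress); wire := (2, 2)
[5] wander off; pass (2, 2)
output (2, 2)
last writer: layer 4 = phototaxis

phototaxis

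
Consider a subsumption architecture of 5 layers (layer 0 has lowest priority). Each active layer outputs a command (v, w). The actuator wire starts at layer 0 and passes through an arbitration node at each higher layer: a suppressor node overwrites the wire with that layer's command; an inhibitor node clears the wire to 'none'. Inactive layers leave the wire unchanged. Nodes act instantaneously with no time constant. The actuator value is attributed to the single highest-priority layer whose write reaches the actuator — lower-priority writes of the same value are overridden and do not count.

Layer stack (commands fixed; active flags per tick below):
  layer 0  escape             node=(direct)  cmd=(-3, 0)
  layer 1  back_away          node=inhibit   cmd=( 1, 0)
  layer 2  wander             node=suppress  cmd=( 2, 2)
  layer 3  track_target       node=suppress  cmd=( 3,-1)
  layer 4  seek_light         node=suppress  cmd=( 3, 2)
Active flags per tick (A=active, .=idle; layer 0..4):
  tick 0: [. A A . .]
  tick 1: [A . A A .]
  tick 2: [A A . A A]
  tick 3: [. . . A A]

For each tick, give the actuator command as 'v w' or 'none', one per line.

tick 0:
  [0] escape off; wire := none
  [1] back_away on (inhibit); wire := none
  [2] wander on (suppress); wire := (2, 2)
  [3] track_target off; pass (2, 2)
  [4] seek_light off; pass (2, 2)
  output (2, 2)
tick 1:
  [0] escape on; wire := (-3, 0)
  [1] back_away off; pass (-3, 0)
  [2] wander on (suppress); wire := (2, 2)
  [3] track_target on (suppress); wire := (3, -1)
  [4] seek_light off; pass (3, -1)
  output (3, -1)
tick 2:
  [0] escape on; wire := (-3, 0)
  [1] back_away on (inhibit); wire := none
  [2] wander off; pass none
  [3] track_target on (suppress); wire := (3, -1)
  [4] seek_light on (suppress); wire := (3, 2)
  output (3, 2)
tick 3:
  [0] escape off; wire := none
  [1] back_away off; pass none
  [2] wander off; pass none
  [3] track_target on (suppress); wire := (3, -1)
  [4] seek_light on (suppress); wire := (3, 2)
  output (3, 2)

2 2
3 -1
3 2
3 2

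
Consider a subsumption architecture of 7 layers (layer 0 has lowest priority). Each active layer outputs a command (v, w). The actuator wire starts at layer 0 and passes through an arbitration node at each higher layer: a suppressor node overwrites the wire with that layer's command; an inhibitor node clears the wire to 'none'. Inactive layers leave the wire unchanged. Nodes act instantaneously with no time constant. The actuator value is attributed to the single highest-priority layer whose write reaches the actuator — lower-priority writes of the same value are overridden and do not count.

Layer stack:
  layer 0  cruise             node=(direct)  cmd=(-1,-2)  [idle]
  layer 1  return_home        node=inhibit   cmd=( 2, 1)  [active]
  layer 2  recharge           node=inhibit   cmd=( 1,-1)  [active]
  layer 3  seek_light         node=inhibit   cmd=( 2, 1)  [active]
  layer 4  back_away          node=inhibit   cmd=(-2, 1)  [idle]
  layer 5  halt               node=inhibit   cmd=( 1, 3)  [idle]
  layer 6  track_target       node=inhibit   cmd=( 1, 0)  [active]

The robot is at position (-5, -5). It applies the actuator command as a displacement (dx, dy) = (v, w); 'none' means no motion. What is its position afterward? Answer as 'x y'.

L0 cruise: idle → wire = none
L1 return_home: active, inhibitor → wire = none
L2 recharge: active, inhibitor → wire = none
L3 seek_light: active, inhibitor → wire = none
L4 back_away: idle → wire stays none
L5 halt: idle → wire stays none
L6 track_target: active, inhibitor → wire = none
actuator = none
position: (-5, -5) + none = (-5, -5)

-5 -5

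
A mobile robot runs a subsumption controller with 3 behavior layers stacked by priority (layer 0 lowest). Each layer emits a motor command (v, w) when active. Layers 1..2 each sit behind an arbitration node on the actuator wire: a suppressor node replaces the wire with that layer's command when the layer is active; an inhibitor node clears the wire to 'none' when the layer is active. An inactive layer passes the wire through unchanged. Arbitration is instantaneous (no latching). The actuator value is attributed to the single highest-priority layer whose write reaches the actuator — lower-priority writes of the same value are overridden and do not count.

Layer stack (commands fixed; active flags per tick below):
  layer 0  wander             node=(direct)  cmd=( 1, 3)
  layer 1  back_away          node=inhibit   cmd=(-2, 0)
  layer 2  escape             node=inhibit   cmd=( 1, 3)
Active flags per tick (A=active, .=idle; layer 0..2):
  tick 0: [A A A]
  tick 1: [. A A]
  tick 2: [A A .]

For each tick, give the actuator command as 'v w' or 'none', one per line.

none
none
none

tick 0:
  [0] wander on; wire := (1, 3)
  [1] back_away on (inhibit); wire := none
  [2] escape on (inhibit); wire := none
  output none
tick 1:
  [0] wander off; wire := none
  [1] back_away on (inhibit); wire := none
  [2] escape on (inhibit); wire := none
  output none
tick 2:
  [0] wander on; wire := (1, 3)
  [1] back_away on (inhibit); wire := none
  [2] escape off; pass none
  output none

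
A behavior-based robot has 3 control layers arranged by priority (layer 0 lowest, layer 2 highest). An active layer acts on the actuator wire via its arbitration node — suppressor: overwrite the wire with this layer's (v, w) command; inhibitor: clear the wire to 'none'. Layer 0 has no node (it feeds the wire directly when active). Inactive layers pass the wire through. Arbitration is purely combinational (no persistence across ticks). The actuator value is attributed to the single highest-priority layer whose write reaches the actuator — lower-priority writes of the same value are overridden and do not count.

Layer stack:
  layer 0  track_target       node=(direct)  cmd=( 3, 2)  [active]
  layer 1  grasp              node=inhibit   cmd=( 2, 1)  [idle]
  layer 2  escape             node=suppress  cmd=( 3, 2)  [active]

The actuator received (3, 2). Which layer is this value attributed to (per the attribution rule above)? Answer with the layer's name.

escape

[0] track_target on; wire := (3, 2)
[1] grasp off; pass (3, 2)
[2] escape on (suppress); wire := (3, 2)
output (3, 2)
last writer: layer 2 = escape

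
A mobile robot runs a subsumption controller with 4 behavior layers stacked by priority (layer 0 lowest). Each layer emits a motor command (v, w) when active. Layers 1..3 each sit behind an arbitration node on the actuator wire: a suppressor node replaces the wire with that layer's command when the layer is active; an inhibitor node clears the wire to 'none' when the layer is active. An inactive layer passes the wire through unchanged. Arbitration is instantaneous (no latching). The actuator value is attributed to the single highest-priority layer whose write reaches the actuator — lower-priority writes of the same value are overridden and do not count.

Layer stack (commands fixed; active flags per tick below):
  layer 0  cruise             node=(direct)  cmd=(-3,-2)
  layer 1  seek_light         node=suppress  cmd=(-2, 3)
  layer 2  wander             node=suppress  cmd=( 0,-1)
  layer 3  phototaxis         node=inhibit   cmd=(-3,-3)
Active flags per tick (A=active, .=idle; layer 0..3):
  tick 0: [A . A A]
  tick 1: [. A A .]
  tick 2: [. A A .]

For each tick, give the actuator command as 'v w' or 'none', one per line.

none
0 -1
0 -1

tick 0:
  L0 cruise: active, feeds wire = (-3, -2)
  L1 seek_light: idle → wire stays (-3, -2)
  L2 wander: active, suppressor → wire = (0, -1)
  L3 phototaxis: active, inhibitor → wire = none
  actuator = none
tick 1:
  L0 cruise: idle → wire = none
  L1 seek_light: active, suppressor → wire = (-2, 3)
  L2 wander: active, suppressor → wire = (0, -1)
  L3 phototaxis: idle → wire stays (0, -1)
  actuator = (0, -1)
tick 2:
  L0 cruise: idle → wire = none
  L1 seek_light: active, suppressor → wire = (-2, 3)
  L2 wander: active, suppressor → wire = (0, -1)
  L3 phototaxis: idle → wire stays (0, -1)
  actuator = (0, -1)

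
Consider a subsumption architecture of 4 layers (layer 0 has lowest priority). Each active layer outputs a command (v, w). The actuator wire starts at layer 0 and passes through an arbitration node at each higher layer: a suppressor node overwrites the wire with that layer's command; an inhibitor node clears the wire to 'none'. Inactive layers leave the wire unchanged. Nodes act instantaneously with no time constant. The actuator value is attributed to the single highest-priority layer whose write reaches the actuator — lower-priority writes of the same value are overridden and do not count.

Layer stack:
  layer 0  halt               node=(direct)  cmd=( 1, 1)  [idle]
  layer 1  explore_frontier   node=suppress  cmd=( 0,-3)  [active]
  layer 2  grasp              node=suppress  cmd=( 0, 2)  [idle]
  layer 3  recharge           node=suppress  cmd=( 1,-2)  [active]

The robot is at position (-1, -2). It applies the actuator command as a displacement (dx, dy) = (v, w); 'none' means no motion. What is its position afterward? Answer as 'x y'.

layer 0 (halt) idle — none
layer 1 (explore_frontier) active — suppresses: (0, -3)
layer 2 (grasp) idle — unchanged: (0, -3)
layer 3 (recharge) active — suppresses: (1, -2)
→ actuator (1, -2)
position: (-1, -2) + (1, -2) = (0, -4)

0 -4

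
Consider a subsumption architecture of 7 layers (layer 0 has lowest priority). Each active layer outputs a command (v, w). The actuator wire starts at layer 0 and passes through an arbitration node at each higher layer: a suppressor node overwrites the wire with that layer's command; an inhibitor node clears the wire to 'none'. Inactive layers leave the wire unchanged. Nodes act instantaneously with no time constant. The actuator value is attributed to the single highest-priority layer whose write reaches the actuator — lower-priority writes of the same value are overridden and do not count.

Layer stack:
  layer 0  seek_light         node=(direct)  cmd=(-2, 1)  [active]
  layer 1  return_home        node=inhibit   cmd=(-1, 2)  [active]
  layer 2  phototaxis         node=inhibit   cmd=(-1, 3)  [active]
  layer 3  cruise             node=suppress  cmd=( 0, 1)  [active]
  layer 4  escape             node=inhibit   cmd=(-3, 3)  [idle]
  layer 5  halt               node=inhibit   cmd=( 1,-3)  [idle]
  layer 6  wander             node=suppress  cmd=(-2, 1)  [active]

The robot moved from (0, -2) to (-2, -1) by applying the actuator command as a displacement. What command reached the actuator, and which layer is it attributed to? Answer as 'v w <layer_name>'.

displacement = (-2, -1) − (0, -2) = (-2, 1)
layer 0 (seek_light) active — direct: (-2, 1)
layer 1 (return_home) active — inhibits: none
layer 2 (phototaxis) active — inhibits: none
layer 3 (cruise) active — suppresses: (0, 1)
layer 4 (escape) idle — unchanged: (0, 1)
layer 5 (halt) idle — unchanged: (0, 1)
layer 6 (wander) active — suppresses: (-2, 1)
→ actuator (-2, 1) — from layer 6 (wander)

-2 1 wander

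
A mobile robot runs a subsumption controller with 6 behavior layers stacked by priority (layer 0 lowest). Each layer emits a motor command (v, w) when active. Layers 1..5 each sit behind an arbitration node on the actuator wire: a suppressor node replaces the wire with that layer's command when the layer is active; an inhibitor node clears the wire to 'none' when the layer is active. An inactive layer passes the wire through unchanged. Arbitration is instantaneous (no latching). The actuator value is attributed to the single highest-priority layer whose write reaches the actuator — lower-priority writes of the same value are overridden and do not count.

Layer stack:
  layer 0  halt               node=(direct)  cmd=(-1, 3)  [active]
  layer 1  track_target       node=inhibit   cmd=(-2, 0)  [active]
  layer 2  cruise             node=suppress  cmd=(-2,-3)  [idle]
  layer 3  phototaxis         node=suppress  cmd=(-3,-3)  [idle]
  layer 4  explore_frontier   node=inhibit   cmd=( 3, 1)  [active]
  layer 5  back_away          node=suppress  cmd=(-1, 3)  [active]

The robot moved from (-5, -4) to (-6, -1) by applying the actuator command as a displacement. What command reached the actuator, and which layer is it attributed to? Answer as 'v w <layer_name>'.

displacement = (-6, -1) − (-5, -4) = (-1, 3)
L0 halt: active, feeds wire = (-1, 3)
L1 track_target: active, inhibitor → wire = none
L2 cruise: idle → wire stays none
L3 phototaxis: idle → wire stays none
L4 explore_frontier: active, inhibitor → wire = none
L5 back_away: active, suppressor → wire = (-1, 3)
actuator = (-1, 3) — from layer 5 (back_away)

-1 3 back_away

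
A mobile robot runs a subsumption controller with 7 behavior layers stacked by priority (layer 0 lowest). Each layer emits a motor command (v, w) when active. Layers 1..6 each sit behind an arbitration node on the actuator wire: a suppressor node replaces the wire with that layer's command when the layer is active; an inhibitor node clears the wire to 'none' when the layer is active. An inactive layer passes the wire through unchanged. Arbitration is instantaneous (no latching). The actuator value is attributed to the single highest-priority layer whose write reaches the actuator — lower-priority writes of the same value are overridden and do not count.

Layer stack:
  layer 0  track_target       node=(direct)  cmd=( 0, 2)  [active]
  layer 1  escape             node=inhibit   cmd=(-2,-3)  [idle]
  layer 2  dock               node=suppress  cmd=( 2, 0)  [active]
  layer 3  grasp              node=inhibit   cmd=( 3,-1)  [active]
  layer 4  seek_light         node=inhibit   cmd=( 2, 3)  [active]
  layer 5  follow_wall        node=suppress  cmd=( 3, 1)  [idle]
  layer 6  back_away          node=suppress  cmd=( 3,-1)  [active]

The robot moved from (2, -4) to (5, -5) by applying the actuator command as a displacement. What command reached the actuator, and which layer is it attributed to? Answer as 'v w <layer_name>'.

3 -1 back_away

displacement = (5, -5) − (2, -4) = (3, -1)
layer 0 (track_target) active — direct: (0, 2)
layer 1 (escape) idle — unchanged: (0, 2)
layer 2 (dock) active — suppresses: (2, 0)
layer 3 (grasp) active — inhibits: none
layer 4 (seek_light) active — inhibits: none
layer 5 (follow_wall) idle — unchanged: none
layer 6 (back_away) active — suppresses: (3, -1)
→ actuator (3, -1) — from layer 6 (back_away)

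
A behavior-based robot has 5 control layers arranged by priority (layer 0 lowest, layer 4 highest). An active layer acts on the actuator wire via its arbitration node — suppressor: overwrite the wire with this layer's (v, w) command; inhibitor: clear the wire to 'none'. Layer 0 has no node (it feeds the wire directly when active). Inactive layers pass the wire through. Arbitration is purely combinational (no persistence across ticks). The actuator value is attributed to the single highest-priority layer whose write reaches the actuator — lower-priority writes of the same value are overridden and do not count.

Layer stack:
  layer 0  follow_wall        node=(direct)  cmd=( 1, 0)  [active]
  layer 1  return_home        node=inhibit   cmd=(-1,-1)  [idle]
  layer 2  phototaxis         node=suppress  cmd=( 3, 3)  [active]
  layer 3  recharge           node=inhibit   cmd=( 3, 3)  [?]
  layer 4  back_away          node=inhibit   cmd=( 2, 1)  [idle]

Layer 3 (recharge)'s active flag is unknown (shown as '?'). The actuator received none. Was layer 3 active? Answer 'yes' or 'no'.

If layer 3 is active=yes:
  actuator would be none
If layer 3 is active=no:
  actuator would be (3, 3)
Observed none, so layer 3 was active.

yes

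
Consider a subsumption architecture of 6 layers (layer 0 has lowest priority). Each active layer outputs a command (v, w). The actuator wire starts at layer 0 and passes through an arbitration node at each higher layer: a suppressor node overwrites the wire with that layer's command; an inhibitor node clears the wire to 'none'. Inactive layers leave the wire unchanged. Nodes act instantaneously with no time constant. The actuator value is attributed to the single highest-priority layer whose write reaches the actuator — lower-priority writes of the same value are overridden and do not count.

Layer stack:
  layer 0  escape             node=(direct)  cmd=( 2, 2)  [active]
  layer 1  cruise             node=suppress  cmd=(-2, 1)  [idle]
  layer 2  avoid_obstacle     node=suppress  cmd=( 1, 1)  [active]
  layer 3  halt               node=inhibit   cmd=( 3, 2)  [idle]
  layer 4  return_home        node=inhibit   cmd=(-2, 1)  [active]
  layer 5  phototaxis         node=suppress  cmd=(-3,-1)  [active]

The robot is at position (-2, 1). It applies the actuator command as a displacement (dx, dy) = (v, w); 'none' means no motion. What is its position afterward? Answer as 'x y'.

[0] escape on; wire := (2, 2)
[1] cruise off; pass (2, 2)
[2] avoid_obstacle on (suppress); wire := (1, 1)
[3] halt off; pass (1, 1)
[4] return_home on (inhibit); wire := none
[5] phototaxis on (suppress); wire := (-3, -1)
output (-3, -1)
position: (-2, 1) + (-3, -1) = (-5, 0)

-5 0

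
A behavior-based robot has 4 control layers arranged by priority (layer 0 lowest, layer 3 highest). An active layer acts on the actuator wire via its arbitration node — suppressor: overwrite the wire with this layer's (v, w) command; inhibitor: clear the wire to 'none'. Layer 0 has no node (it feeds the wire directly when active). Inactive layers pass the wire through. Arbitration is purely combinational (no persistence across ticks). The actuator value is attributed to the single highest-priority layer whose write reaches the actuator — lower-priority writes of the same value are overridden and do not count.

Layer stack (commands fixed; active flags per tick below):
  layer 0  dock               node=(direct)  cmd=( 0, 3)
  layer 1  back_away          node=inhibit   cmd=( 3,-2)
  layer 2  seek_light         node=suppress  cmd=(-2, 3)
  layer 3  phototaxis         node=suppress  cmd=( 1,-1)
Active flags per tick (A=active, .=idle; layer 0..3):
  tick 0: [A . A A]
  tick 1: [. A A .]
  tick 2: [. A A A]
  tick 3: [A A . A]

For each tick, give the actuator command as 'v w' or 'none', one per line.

1 -1
-2 3
1 -1
1 -1

tick 0:
  [0] dock on; wire := (0, 3)
  [1] back_away off; pass (0, 3)
  [2] seek_light on (suppress); wire := (-2, 3)
  [3] phototaxis on (suppress); wire := (1, -1)
  output (1, -1)
tick 1:
  [0] dock off; wire := none
  [1] back_away on (inhibit); wire := none
  [2] seek_light on (suppress); wire := (-2, 3)
  [3] phototaxis off; pass (-2, 3)
  output (-2, 3)
tick 2:
  [0] dock off; wire := none
  [1] back_away on (inhibit); wire := none
  [2] seek_light on (suppress); wire := (-2, 3)
  [3] phototaxis on (suppress); wire := (1, -1)
  output (1, -1)
tick 3:
  [0] dock on; wire := (0, 3)
  [1] back_away on (inhibit); wire := none
  [2] seek_light off; pass none
  [3] phototaxis on (suppress); wire := (1, -1)
  output (1, -1)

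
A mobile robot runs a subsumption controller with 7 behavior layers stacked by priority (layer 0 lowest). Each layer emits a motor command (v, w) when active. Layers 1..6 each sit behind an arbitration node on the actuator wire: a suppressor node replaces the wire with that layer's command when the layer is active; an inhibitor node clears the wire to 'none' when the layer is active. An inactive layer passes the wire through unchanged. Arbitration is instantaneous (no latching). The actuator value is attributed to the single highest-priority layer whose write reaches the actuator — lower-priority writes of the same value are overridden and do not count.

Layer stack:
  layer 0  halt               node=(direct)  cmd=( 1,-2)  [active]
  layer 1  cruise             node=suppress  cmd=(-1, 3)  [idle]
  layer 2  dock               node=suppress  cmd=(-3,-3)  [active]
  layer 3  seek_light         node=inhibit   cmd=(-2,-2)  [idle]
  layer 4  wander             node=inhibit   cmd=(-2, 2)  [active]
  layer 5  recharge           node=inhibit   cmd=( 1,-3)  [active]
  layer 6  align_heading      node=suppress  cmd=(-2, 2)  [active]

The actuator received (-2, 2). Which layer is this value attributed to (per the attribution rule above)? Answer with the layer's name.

L0 halt: active, feeds wire = (1, -2)
L1 cruise: idle → wire stays (1, -2)
L2 dock: active, suppressor → wire = (-3, -3)
L3 seek_light: idle → wire stays (-3, -3)
L4 wander: active, inhibitor → wire = none
L5 recharge: active, inhibitor → wire = none
L6 align_heading: active, suppressor → wire = (-2, 2)
actuator = (-2, 2)
last writer: layer 6 = align_heading

align_heading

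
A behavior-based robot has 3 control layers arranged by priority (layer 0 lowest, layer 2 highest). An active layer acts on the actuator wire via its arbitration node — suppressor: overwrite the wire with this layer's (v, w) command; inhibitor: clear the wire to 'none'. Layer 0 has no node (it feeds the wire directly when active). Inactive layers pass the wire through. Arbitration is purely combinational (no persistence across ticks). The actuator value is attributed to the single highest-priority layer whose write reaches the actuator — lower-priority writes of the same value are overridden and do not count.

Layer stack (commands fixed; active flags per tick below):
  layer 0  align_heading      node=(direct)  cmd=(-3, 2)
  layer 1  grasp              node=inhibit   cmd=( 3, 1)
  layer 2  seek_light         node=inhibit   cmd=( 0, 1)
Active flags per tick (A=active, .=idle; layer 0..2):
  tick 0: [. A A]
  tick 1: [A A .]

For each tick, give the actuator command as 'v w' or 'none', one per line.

none
none

tick 0:
  [0] align_heading off; wire := none
  [1] grasp on (inhibit); wire := none
  [2] seek_light on (inhibit); wire := none
  output none
tick 1:
  [0] align_heading on; wire := (-3, 2)
  [1] grasp on (inhibit); wire := none
  [2] seek_light off; pass none
  output none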